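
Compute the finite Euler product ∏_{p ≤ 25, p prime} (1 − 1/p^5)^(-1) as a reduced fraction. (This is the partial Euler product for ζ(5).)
∏ = 582482264223124461788463317320875/561738592476112179351889397970176

The primes p ≤ 25 are [2, 3, 5, 7, 11, 13, 17, 19, 23]. For each prime, (1 − 1/p^5)^(-1) = p^5 / (p^5 − 1). The product is (1 − 1/2^5)^(-1), (1 − 1/3^5)^(-1), (1 − 1/5^5)^(-1), (1 − 1/7^5)^(-1), (1 − 1/11^5)^(-1), (1 − 1/13^5)^(-1), (1 − 1/17^5)^(-1), (1 − 1/19^5)^(-1), (1 − 1/23^5)^(-1) = ∏ p^5 / (p^5 − 1) = 582482264223124461788463317320875/561738592476112179351889397970176.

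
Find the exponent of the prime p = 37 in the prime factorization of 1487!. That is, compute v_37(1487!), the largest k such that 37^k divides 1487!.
v_37(1487!) = 41

Legendre's formula: v_p(n!) = Σ_{k ≥ 1} ⌊n / p^k⌋. For p = 37, n = 1487, the terms are:
  ⌊1487/37^1⌋ = ⌊1487/37⌋ = 40
  ⌊1487/37^2⌋ = ⌊1487/1369⌋ = 1
(the next term ⌊1487/37^3⌋ = 0, terminating the sum). Summing: v_37(1487!) = 40 + 1 = 41.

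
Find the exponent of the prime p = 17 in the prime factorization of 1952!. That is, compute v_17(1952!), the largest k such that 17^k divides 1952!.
v_17(1952!) = 120

Legendre's formula: v_p(n!) = Σ_{k ≥ 1} ⌊n / p^k⌋. For p = 17, n = 1952, the terms are:
  ⌊1952/17^1⌋ = ⌊1952/17⌋ = 114
  ⌊1952/17^2⌋ = ⌊1952/289⌋ = 6
(the next term ⌊1952/17^3⌋ = 0, terminating the sum). Summing: v_17(1952!) = 114 + 6 = 120.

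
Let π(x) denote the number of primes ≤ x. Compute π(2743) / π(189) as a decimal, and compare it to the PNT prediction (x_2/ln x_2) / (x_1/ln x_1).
π(2743)/π(189) = 400/42 ≈ 9.5238;  PNT prediction ≈ 9.6093.

π(189) = 42 and π(2743) = 400, so π(2743)/π(189) ≈ 9.5238. The PNT-predicted ratio is (2743/ln(2743)) / (189/ln(189)) ≈ 9.6093. The two agree to within a few percent, as expected.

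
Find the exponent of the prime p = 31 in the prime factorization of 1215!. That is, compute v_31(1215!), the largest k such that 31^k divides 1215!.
v_31(1215!) = 40

Legendre's formula: v_p(n!) = Σ_{k ≥ 1} ⌊n / p^k⌋. For p = 31, n = 1215, the terms are:
  ⌊1215/31^1⌋ = ⌊1215/31⌋ = 39
  ⌊1215/31^2⌋ = ⌊1215/961⌋ = 1
(the next term ⌊1215/31^3⌋ = 0, terminating the sum). Summing: v_31(1215!) = 39 + 1 = 40.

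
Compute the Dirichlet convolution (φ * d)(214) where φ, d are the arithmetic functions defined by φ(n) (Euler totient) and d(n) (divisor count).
(φ * d)(214) = 324

Divisors of 214: [1, 2, 107, 214]. For each d | 214:
  d = 1: φ(1) · d(214/1) = 1 · 4 = 4
  d = 2: φ(2) · d(214/2) = 1 · 2 = 2
  d = 107: φ(107) · d(214/107) = 106 · 2 = 212
  d = 214: φ(214) · d(214/214) = 106 · 1 = 106
Summing: (φ * d)(214) = 4 + 2 + 212 + 106 = 324.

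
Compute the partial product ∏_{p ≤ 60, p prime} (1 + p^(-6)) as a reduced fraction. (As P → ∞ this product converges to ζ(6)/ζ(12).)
∏ = 15208164362828403658148964619279112555962623197017564159533315284245673252712693579875969187856000000/14952583309331613601270624305866697838298339465266429234833578634476621111163572328947624655858571977

The primes p ≤ 60 are [2, 3, 5, 7, 11, 13, 17, 19, 23, 29, 31, 37, 41, 43, 47, 53, 59]. For each, (1 + 1/p^6) = (p^6 + 1)/p^6. Multiplying these fractions over p ∈ [2, 3, 5, 7, 11, 13, 17, 19, 23, 29, 31, 37, 41, 43, 47, 53, 59] gives 15208164362828403658148964619279112555962623197017564159533315284245673252712693579875969187856000000/14952583309331613601270624305866697838298339465266429234833578634476621111163572328947624655858571977. (In the limit P → ∞ this tends to ζ(6)/ζ(12).)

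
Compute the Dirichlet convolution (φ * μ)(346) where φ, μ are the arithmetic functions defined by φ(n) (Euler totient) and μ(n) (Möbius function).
(φ * μ)(346) = 0

Divisors of 346: [1, 2, 173, 346]. For each d | 346:
  d = 1: φ(1) · μ(346/1) = 1 · 1 = 1
  d = 2: φ(2) · μ(346/2) = 1 · -1 = -1
  d = 173: φ(173) · μ(346/173) = 172 · -1 = -172
  d = 346: φ(346) · μ(346/346) = 172 · 1 = 172
Summing: (φ * μ)(346) = 1 + -1 + -172 + 172 = 0.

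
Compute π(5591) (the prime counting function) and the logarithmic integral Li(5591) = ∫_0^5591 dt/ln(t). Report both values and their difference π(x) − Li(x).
π(5591) = 738;  Li(5591) ≈ 753.21;  π(x) − Li(x) ≈ -15.21.

Direct count of primes ≤ 5591 gives π(5591) = 738. Numerical evaluation of the logarithmic integral gives Li(5591) ≈ 753.21. The difference π(x) − Li(x) ≈ -15.21 is typically negative for small/moderate x (Li(x) overestimates), though Littlewood's theorem shows this sign changes infinitely often.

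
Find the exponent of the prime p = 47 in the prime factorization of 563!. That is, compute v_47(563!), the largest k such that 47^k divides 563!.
v_47(563!) = 11

Legendre's formula: v_p(n!) = Σ_{k ≥ 1} ⌊n / p^k⌋. For p = 47, n = 563, the terms are:
  ⌊563/47^1⌋ = ⌊563/47⌋ = 11
(the next term ⌊563/47^2⌋ = 0, terminating the sum). Summing: v_47(563!) = 11 = 11.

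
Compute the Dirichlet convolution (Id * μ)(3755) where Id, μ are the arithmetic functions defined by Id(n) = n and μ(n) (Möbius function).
(Id * μ)(3755) = 3000

Divisors of 3755: [1, 5, 751, 3755]. For each d | 3755:
  d = 1: Id(1) · μ(3755/1) = 1 · 1 = 1
  d = 5: Id(5) · μ(3755/5) = 5 · -1 = -5
  d = 751: Id(751) · μ(3755/751) = 751 · -1 = -751
  d = 3755: Id(3755) · μ(3755/3755) = 3755 · 1 = 3755
Summing: (Id * μ)(3755) = 1 + -5 + -751 + 3755 = 3000.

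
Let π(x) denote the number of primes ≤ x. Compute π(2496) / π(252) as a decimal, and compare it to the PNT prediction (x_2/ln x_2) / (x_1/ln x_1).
π(2496)/π(252) = 367/54 ≈ 6.7963;  PNT prediction ≈ 7.0014.

π(252) = 54 and π(2496) = 367, so π(2496)/π(252) ≈ 6.7963. The PNT-predicted ratio is (2496/ln(2496)) / (252/ln(252)) ≈ 7.0014. The two agree to within a few percent, as expected.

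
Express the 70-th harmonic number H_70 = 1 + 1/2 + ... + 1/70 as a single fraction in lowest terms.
H_70 = 42535343474848157886823113473/8801320137209899102584580800

Direct summation: H_70 = 1 + 1/2 + ... + 1/70. The least common denominator is lcm(1, ..., 70) = 79211881234889091923261227200; over this denominator the numerator is 79211881234889091923261227200 + 39605940617444545961630613600 + 26403960411629697307753742400 + 19802970308722272980815306800 + 15842376246977818384652245440 + 13201980205814848653876871200 + 11315983033555584560465889600 + 9901485154361136490407653400 + 8801320137209899102584580800 + 7921188123488909192326122720 + 7201080112262644720296475200 + 6600990102907424326938435600 + 6093221633453007071020094400 + 5657991516777792280232944800 + 5280792082325939461550748480 + 4950742577180568245203826700 + 4659522425581711289603601600 + 4400660068604949551292290400 + 4169046380783636417013748800 + 3960594061744454596163061360 + 3771994344518528186821963200 + 3600540056131322360148237600 + 3443994836299525735793966400 + 3300495051453712163469217800 + 3168475249395563676930449088 + 3046610816726503535510047200 + 2933773379069966367528193600 + 2828995758388896140116472400 + 2731444180513416962871076800 + 2640396041162969730775374240 + 2555221975319002965266491200 + 2475371288590284122601913350 + 2400360037420881573432158400 + 2329761212790855644801800800 + 2263196606711116912093177920 + 2200330034302474775646145200 + 2140861654997002484412465600 + 2084523190391818208506874400 + 2031073877817669023673364800 + 1980297030872227298081530680 + 1931997103289977851786859200 + 1885997172259264093410981600 + 1842136772904397486587470400 + 1800270028065661180074118800 + 1760264027441979820516916160 + 1721997418149762867896983200 + 1685359175210406211133217600 + 1650247525726856081734608900 + 1616569004793654937209412800 + 1584237624697781838465224544 + 1553174141860570429867867200 + 1523305408363251767755023600 + 1494563796884699847608702400 + 1466886689534983183764096800 + 1440216022452528944059295040 + 1414497879194448070058236200 + 1389682126927878805671249600 + 1365722090256708481435538400 + 1342574258218459185140020800 + 1320198020581484865387687120 + 1298555430080149047922315200 + 1277610987659501482633245600 + 1257331448172842728940654400 + 1237685644295142061300956675 + 1218644326690601414204018880 + 1200180018710440786716079200 + 1182266884102822267511361600 + 1164880606395427822400900400 + 1147998278766508578597988800 + 1131598303355558456046588960 = 382818091273633420981408021257, so H_70 = 382818091273633420981408021257/79211881234889091923261227200; reducing by gcd(382818091273633420981408021257, 79211881234889091923261227200) = 9 gives 42535343474848157886823113473/8801320137209899102584580800 ≈ 4.83284. (The PNT-adjacent estimate ln(70) + γ ≈ 4.82571 matches within O(1/n).)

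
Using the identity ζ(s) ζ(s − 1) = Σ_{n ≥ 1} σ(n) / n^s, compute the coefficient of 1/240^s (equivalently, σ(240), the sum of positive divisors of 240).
σ(240) = 744

In the product (Σ m^0/m^s)(Σ k / k^s) = Σ (Σ_{d | n} d) / n^s, the coefficient of 1/n^s is σ(n) = Σ_{d | n} d. For n = 240, divisors are [1, 2, 3, 4, 5, 6, 8, 10, 12, 15, 16, 20, 24, 30, 40, 48, 60, 80, 120, 240]; summing: σ(240) = 744.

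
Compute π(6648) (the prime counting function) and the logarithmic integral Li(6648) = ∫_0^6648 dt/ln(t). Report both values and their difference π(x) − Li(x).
π(6648) = 856;  Li(6648) ≈ 874.46;  π(x) − Li(x) ≈ -18.46.

Direct count of primes ≤ 6648 gives π(6648) = 856. Numerical evaluation of the logarithmic integral gives Li(6648) ≈ 874.46. The difference π(x) − Li(x) ≈ -18.46 is typically negative for small/moderate x (Li(x) overestimates), though Littlewood's theorem shows this sign changes infinitely often.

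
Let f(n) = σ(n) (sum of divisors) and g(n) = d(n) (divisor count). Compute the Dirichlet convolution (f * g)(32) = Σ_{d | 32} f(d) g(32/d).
(σ * d)(32) = 219

Divisors of 32: [1, 2, 4, 8, 16, 32]. For each d | 32:
  d = 1: σ(1) · d(32/1) = 1 · 6 = 6
  d = 2: σ(2) · d(32/2) = 3 · 5 = 15
  d = 4: σ(4) · d(32/4) = 7 · 4 = 28
  d = 8: σ(8) · d(32/8) = 15 · 3 = 45
  d = 16: σ(16) · d(32/16) = 31 · 2 = 62
  d = 32: σ(32) · d(32/32) = 63 · 1 = 63
Summing: (σ * d)(32) = 6 + 15 + 28 + 45 + 62 + 63 = 219.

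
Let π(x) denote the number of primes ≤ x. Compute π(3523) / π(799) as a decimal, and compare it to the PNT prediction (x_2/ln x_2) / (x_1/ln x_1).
π(3523)/π(799) = 491/139 ≈ 3.5324;  PNT prediction ≈ 3.6082.

π(799) = 139 and π(3523) = 491, so π(3523)/π(799) ≈ 3.5324. The PNT-predicted ratio is (3523/ln(3523)) / (799/ln(799)) ≈ 3.6082. The two agree to within a few percent, as expected.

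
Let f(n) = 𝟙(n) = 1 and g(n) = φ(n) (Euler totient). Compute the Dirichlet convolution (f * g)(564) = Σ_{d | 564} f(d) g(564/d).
(𝟙 * φ)(564) = 564

Divisors of 564: [1, 2, 3, 4, 6, 12, 47, 94, 141, 188, 282, 564]. For each d | 564:
  d = 1: 𝟙(1) · φ(564/1) = 1 · 184 = 184
  d = 2: 𝟙(2) · φ(564/2) = 1 · 92 = 92
  d = 3: 𝟙(3) · φ(564/3) = 1 · 92 = 92
  d = 4: 𝟙(4) · φ(564/4) = 1 · 92 = 92
  d = 6: 𝟙(6) · φ(564/6) = 1 · 46 = 46
  d = 12: 𝟙(12) · φ(564/12) = 1 · 46 = 46
  d = 47: 𝟙(47) · φ(564/47) = 1 · 4 = 4
  d = 94: 𝟙(94) · φ(564/94) = 1 · 2 = 2
  d = 141: 𝟙(141) · φ(564/141) = 1 · 2 = 2
  d = 188: 𝟙(188) · φ(564/188) = 1 · 2 = 2
  d = 282: 𝟙(282) · φ(564/282) = 1 · 1 = 1
  d = 564: 𝟙(564) · φ(564/564) = 1 · 1 = 1
Summing: (𝟙 * φ)(564) = 184 + 92 + 92 + 92 + 46 + 46 + 4 + 2 + 2 + 2 + 1 + 1 = 564.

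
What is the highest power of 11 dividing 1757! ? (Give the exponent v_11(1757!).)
v_11(1757!) = 174

Legendre's formula: v_p(n!) = Σ_{k ≥ 1} ⌊n / p^k⌋. For p = 11, n = 1757, the terms are:
  ⌊1757/11^1⌋ = ⌊1757/11⌋ = 159
  ⌊1757/11^2⌋ = ⌊1757/121⌋ = 14
  ⌊1757/11^3⌋ = ⌊1757/1331⌋ = 1
(the next term ⌊1757/11^4⌋ = 0, terminating the sum). Summing: v_11(1757!) = 159 + 14 + 1 = 174.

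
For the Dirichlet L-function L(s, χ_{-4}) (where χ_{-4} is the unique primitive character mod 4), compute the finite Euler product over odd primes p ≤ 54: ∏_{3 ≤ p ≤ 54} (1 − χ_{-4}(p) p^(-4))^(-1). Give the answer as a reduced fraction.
∏ = 257364431333305770108011762895409938991497014556861335561/260241495905762991772533773778373936417391479107040051200

The odd primes p ≤ 54 are [3, 5, 7, 11, 13, 17, 19, 23, 29, 31, 37, 41, 43, 47, 53]. For each, χ(p) = 1 if p ≡ 1 mod 4, χ(p) = −1 if p ≡ 3 mod 4. Taking (1 − χ(p)/p^4)^(-1) = p^4/(p^4 − χ(p)): (1 − (-1)/3^4)^(-1) · (1 − (1)/5^4)^(-1) · (1 − (-1)/7^4)^(-1) · (1 − (-1)/11^4)^(-1) · (1 − (1)/13^4)^(-1) · (1 − (1)/17^4)^(-1) · (1 − (-1)/19^4)^(-1) · (1 − (-1)/23^4)^(-1) · (1 − (1)/29^4)^(-1) · (1 − (-1)/31^4)^(-1) · (1 − (1)/37^4)^(-1) · (1 − (1)/41^4)^(-1) · (1 − (-1)/43^4)^(-1) · (1 − (-1)/47^4)^(-1) · (1 − (1)/53^4)^(-1) = 257364431333305770108011762895409938991497014556861335561/260241495905762991772533773778373936417391479107040051200.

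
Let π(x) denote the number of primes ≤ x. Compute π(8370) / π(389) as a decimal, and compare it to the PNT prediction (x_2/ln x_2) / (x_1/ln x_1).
π(8370)/π(389) = 1048/77 ≈ 13.6104;  PNT prediction ≈ 14.2062.

π(389) = 77 and π(8370) = 1048, so π(8370)/π(389) ≈ 13.6104. The PNT-predicted ratio is (8370/ln(8370)) / (389/ln(389)) ≈ 14.2062. The two agree to within a few percent, as expected.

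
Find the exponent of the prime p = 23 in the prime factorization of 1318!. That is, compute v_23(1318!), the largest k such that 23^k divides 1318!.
v_23(1318!) = 59

Legendre's formula: v_p(n!) = Σ_{k ≥ 1} ⌊n / p^k⌋. For p = 23, n = 1318, the terms are:
  ⌊1318/23^1⌋ = ⌊1318/23⌋ = 57
  ⌊1318/23^2⌋ = ⌊1318/529⌋ = 2
(the next term ⌊1318/23^3⌋ = 0, terminating the sum). Summing: v_23(1318!) = 57 + 2 = 59.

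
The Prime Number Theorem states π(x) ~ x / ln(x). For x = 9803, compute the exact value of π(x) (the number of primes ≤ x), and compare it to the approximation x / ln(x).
π(9803) = 1209;  x/ln(x) ≈ 1066.65;  relative error ≈ 11.77%.

Directly count primes up to 9803: π(9803) = 1209. The PNT approximation gives 9803/ln(9803) ≈ 9803/9.19044 ≈ 1066.65. Relative error (π(x) − x/ln(x)) / π(x) ≈ 11.77%; the approximation is known to undercount slightly (Li(x) is a better estimate).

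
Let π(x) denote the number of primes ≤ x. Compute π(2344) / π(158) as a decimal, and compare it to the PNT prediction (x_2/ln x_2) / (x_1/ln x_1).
π(2344)/π(158) = 347/37 ≈ 9.3784;  PNT prediction ≈ 9.6791.

π(158) = 37 and π(2344) = 347, so π(2344)/π(158) ≈ 9.3784. The PNT-predicted ratio is (2344/ln(2344)) / (158/ln(158)) ≈ 9.6791. The two agree to within a few percent, as expected.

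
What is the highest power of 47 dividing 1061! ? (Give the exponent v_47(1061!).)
v_47(1061!) = 22

Legendre's formula: v_p(n!) = Σ_{k ≥ 1} ⌊n / p^k⌋. For p = 47, n = 1061, the terms are:
  ⌊1061/47^1⌋ = ⌊1061/47⌋ = 22
(the next term ⌊1061/47^2⌋ = 0, terminating the sum). Summing: v_47(1061!) = 22 = 22.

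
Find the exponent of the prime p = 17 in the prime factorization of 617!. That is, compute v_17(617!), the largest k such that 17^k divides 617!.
v_17(617!) = 38

Legendre's formula: v_p(n!) = Σ_{k ≥ 1} ⌊n / p^k⌋. For p = 17, n = 617, the terms are:
  ⌊617/17^1⌋ = ⌊617/17⌋ = 36
  ⌊617/17^2⌋ = ⌊617/289⌋ = 2
(the next term ⌊617/17^3⌋ = 0, terminating the sum). Summing: v_17(617!) = 36 + 2 = 38.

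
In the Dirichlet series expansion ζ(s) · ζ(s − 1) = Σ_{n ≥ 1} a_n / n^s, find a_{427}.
σ(427) = 496

In the product (Σ m^0/m^s)(Σ k / k^s) = Σ (Σ_{d | n} d) / n^s, the coefficient of 1/n^s is σ(n) = Σ_{d | n} d. For n = 427, divisors are [1, 7, 61, 427]; summing: σ(427) = 496.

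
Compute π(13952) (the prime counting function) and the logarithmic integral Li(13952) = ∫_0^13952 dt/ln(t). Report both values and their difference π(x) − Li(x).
π(13952) = 1648;  Li(13952) ≈ 1667.23;  π(x) − Li(x) ≈ -19.23.

Direct count of primes ≤ 13952 gives π(13952) = 1648. Numerical evaluation of the logarithmic integral gives Li(13952) ≈ 1667.23. The difference π(x) − Li(x) ≈ -19.23 is typically negative for small/moderate x (Li(x) overestimates), though Littlewood's theorem shows this sign changes infinitely often.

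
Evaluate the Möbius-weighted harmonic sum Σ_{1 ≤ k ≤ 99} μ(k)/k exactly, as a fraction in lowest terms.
Σ μ(k)/k = 11962644395524974654034383169459538/384261327324253070792183691221959345

Values of μ(k) for 1 ≤ k ≤ 99: μ(1) = 1, μ(2) = -1, μ(3) = -1, μ(5) = -1, μ(6) = 1, μ(7) = -1, μ(10) = 1, μ(11) = -1, μ(13) = -1, μ(14) = 1, μ(15) = 1, μ(17) = -1, μ(19) = -1, μ(21) = 1, μ(22) = 1, μ(23) = -1, μ(26) = 1, μ(29) = -1, μ(30) = -1, μ(31) = -1, μ(33) = 1, μ(34) = 1, μ(35) = 1, μ(37) = -1, μ(38) = 1, μ(39) = 1, μ(41) = -1, μ(42) = -1, μ(43) = -1, μ(46) = 1, μ(47) = -1, μ(51) = 1, μ(53) = -1, μ(55) = 1, μ(57) = 1, μ(58) = 1, μ(59) = -1, μ(61) = -1, μ(62) = 1, μ(65) = 1, μ(66) = -1, μ(67) = -1, μ(69) = 1, μ(70) = -1, μ(71) = -1, μ(73) = -1, μ(74) = 1, μ(77) = 1, μ(78) = -1, μ(79) = -1, μ(82) = 1, μ(83) = -1, μ(85) = 1, μ(86) = 1, μ(87) = 1, μ(89) = -1, μ(91) = 1, μ(93) = 1, μ(94) = 1, μ(95) = 1, μ(97) = -1, with μ = 0 on non-squarefree integers. Summing μ(k)/k for k where μ(k) ≠ 0 gives 11962644395524974654034383169459538/384261327324253070792183691221959345 ≈ 0.0311. (PNT ⟺ this sum → 0 as n → ∞.)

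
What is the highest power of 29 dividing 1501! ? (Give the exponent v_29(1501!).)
v_29(1501!) = 52

Legendre's formula: v_p(n!) = Σ_{k ≥ 1} ⌊n / p^k⌋. For p = 29, n = 1501, the terms are:
  ⌊1501/29^1⌋ = ⌊1501/29⌋ = 51
  ⌊1501/29^2⌋ = ⌊1501/841⌋ = 1
(the next term ⌊1501/29^3⌋ = 0, terminating the sum). Summing: v_29(1501!) = 51 + 1 = 52.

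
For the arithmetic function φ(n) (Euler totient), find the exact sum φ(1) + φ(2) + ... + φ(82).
Σ_{n ≤ 82} φ(n) = 2060

Compute φ(n) for each 1 ≤ n ≤ 82: φ(1) = 1, φ(2) = 1, φ(3) = 2, φ(4) = 2, φ(5) = 4, φ(6) = 2, φ(7) = 6, φ(8) = 4, φ(9) = 6, φ(10) = 4, φ(11) = 10, φ(12) = 4, φ(13) = 12, φ(14) = 6, φ(15) = 8, φ(16) = 8, φ(17) = 16, φ(18) = 6, φ(19) = 18, φ(20) = 8, φ(21) = 12, φ(22) = 10, φ(23) = 22, φ(24) = 8, φ(25) = 20, φ(26) = 12, φ(27) = 18, φ(28) = 12, φ(29) = 28, φ(30) = 8, φ(31) = 30, φ(32) = 16, φ(33) = 20, φ(34) = 16, φ(35) = 24, φ(36) = 12, φ(37) = 36, φ(38) = 18, φ(39) = 24, φ(40) = 16, φ(41) = 40, φ(42) = 12, φ(43) = 42, φ(44) = 20, φ(45) = 24, φ(46) = 22, φ(47) = 46, φ(48) = 16, φ(49) = 42, φ(50) = 20, φ(51) = 32, φ(52) = 24, φ(53) = 52, φ(54) = 18, φ(55) = 40, φ(56) = 24, φ(57) = 36, φ(58) = 28, φ(59) = 58, φ(60) = 16, φ(61) = 60, φ(62) = 30, φ(63) = 36, φ(64) = 32, φ(65) = 48, φ(66) = 20, φ(67) = 66, φ(68) = 32, φ(69) = 44, φ(70) = 24, φ(71) = 70, φ(72) = 24, φ(73) = 72, φ(74) = 36, φ(75) = 40, φ(76) = 36, φ(77) = 60, φ(78) = 24, φ(79) = 78, φ(80) = 32, φ(81) = 54, φ(82) = 40. Summing all 82 values: 2060. (Average order: Σ_{n ≤ x} φ(n) ~ (3/π²) x². For x = 82, (3/π²)·82² ≈ 2043.85.)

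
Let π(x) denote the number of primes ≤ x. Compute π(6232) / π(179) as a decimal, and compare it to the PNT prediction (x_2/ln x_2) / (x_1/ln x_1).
π(6232)/π(179) = 811/41 ≈ 19.7805;  PNT prediction ≈ 20.6699.

π(179) = 41 and π(6232) = 811, so π(6232)/π(179) ≈ 19.7805. The PNT-predicted ratio is (6232/ln(6232)) / (179/ln(179)) ≈ 20.6699. The two agree to within a few percent, as expected.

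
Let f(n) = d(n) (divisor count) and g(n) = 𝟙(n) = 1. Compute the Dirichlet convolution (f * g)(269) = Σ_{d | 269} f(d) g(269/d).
(d * 𝟙)(269) = 3

Divisors of 269: [1, 269]. For each d | 269:
  d = 1: d(1) · 𝟙(269/1) = 1 · 1 = 1
  d = 269: d(269) · 𝟙(269/269) = 2 · 1 = 2
Summing: (d * 𝟙)(269) = 1 + 2 = 3.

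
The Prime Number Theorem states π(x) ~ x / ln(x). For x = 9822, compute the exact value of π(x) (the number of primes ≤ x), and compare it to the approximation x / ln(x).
π(9822) = 1211;  x/ln(x) ≈ 1068.49;  relative error ≈ 11.77%.

Directly count primes up to 9822: π(9822) = 1211. The PNT approximation gives 9822/ln(9822) ≈ 9822/9.19238 ≈ 1068.49. Relative error (π(x) − x/ln(x)) / π(x) ≈ 11.77%; the approximation is known to undercount slightly (Li(x) is a better estimate).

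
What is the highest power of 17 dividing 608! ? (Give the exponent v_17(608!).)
v_17(608!) = 37

Legendre's formula: v_p(n!) = Σ_{k ≥ 1} ⌊n / p^k⌋. For p = 17, n = 608, the terms are:
  ⌊608/17^1⌋ = ⌊608/17⌋ = 35
  ⌊608/17^2⌋ = ⌊608/289⌋ = 2
(the next term ⌊608/17^3⌋ = 0, terminating the sum). Summing: v_17(608!) = 35 + 2 = 37.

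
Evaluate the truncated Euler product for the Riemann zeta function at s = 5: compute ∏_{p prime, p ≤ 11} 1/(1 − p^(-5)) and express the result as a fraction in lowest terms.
∏ = 20590675875/19857468221

The primes p ≤ 11 are [2, 3, 5, 7, 11]. For each prime, (1 − 1/p^5)^(-1) = p^5 / (p^5 − 1). The product is (1 − 1/2^5)^(-1), (1 − 1/3^5)^(-1), (1 − 1/5^5)^(-1), (1 − 1/7^5)^(-1), (1 − 1/11^5)^(-1) = ∏ p^5 / (p^5 − 1) = 20590675875/19857468221.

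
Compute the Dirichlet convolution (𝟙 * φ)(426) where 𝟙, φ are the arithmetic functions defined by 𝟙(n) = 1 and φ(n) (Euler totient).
(𝟙 * φ)(426) = 426

Divisors of 426: [1, 2, 3, 6, 71, 142, 213, 426]. For each d | 426:
  d = 1: 𝟙(1) · φ(426/1) = 1 · 140 = 140
  d = 2: 𝟙(2) · φ(426/2) = 1 · 140 = 140
  d = 3: 𝟙(3) · φ(426/3) = 1 · 70 = 70
  d = 6: 𝟙(6) · φ(426/6) = 1 · 70 = 70
  d = 71: 𝟙(71) · φ(426/71) = 1 · 2 = 2
  d = 142: 𝟙(142) · φ(426/142) = 1 · 2 = 2
  d = 213: 𝟙(213) · φ(426/213) = 1 · 1 = 1
  d = 426: 𝟙(426) · φ(426/426) = 1 · 1 = 1
Summing: (𝟙 * φ)(426) = 140 + 140 + 70 + 70 + 2 + 2 + 1 + 1 = 426.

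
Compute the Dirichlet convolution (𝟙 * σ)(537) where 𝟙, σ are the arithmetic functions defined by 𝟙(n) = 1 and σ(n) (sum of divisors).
(𝟙 * σ)(537) = 905

Divisors of 537: [1, 3, 179, 537]. For each d | 537:
  d = 1: 𝟙(1) · σ(537/1) = 1 · 720 = 720
  d = 3: 𝟙(3) · σ(537/3) = 1 · 180 = 180
  d = 179: 𝟙(179) · σ(537/179) = 1 · 4 = 4
  d = 537: 𝟙(537) · σ(537/537) = 1 · 1 = 1
Summing: (𝟙 * σ)(537) = 720 + 180 + 4 + 1 = 905.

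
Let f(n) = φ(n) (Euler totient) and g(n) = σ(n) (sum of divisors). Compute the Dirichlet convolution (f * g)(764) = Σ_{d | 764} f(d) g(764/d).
(φ * σ)(764) = 4584

Divisors of 764: [1, 2, 4, 191, 382, 764]. For each d | 764:
  d = 1: φ(1) · σ(764/1) = 1 · 1344 = 1344
  d = 2: φ(2) · σ(764/2) = 1 · 576 = 576
  d = 4: φ(4) · σ(764/4) = 2 · 192 = 384
  d = 191: φ(191) · σ(764/191) = 190 · 7 = 1330
  d = 382: φ(382) · σ(764/382) = 190 · 3 = 570
  d = 764: φ(764) · σ(764/764) = 380 · 1 = 380
Summing: (φ * σ)(764) = 1344 + 576 + 384 + 1330 + 570 + 380 = 4584.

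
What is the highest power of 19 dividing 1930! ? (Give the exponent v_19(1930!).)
v_19(1930!) = 106

Legendre's formula: v_p(n!) = Σ_{k ≥ 1} ⌊n / p^k⌋. For p = 19, n = 1930, the terms are:
  ⌊1930/19^1⌋ = ⌊1930/19⌋ = 101
  ⌊1930/19^2⌋ = ⌊1930/361⌋ = 5
(the next term ⌊1930/19^3⌋ = 0, terminating the sum). Summing: v_19(1930!) = 101 + 5 = 106.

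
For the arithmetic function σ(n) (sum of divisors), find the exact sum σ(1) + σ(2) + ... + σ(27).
Σ_{n ≤ 27} σ(n) = 604

Compute σ(n) for each 1 ≤ n ≤ 27: σ(1) = 1, σ(2) = 3, σ(3) = 4, σ(4) = 7, σ(5) = 6, σ(6) = 12, σ(7) = 8, σ(8) = 15, σ(9) = 13, σ(10) = 18, σ(11) = 12, σ(12) = 28, σ(13) = 14, σ(14) = 24, σ(15) = 24, σ(16) = 31, σ(17) = 18, σ(18) = 39, σ(19) = 20, σ(20) = 42, σ(21) = 32, σ(22) = 36, σ(23) = 24, σ(24) = 60, σ(25) = 31, σ(26) = 42, σ(27) = 40. Summing all 27 values: 604. (Average order: Σ_{n ≤ x} σ(n) ~ (π²/12) x². For x = 27, (π²/12)·27² ≈ 599.58.)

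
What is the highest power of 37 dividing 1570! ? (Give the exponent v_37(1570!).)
v_37(1570!) = 43

Legendre's formula: v_p(n!) = Σ_{k ≥ 1} ⌊n / p^k⌋. For p = 37, n = 1570, the terms are:
  ⌊1570/37^1⌋ = ⌊1570/37⌋ = 42
  ⌊1570/37^2⌋ = ⌊1570/1369⌋ = 1
(the next term ⌊1570/37^3⌋ = 0, terminating the sum). Summing: v_37(1570!) = 42 + 1 = 43.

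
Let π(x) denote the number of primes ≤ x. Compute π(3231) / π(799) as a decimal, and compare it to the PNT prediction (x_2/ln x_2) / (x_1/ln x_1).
π(3231)/π(799) = 457/139 ≈ 3.2878;  PNT prediction ≈ 3.3446.

π(799) = 139 and π(3231) = 457, so π(3231)/π(799) ≈ 3.2878. The PNT-predicted ratio is (3231/ln(3231)) / (799/ln(799)) ≈ 3.3446. The two agree to within a few percent, as expected.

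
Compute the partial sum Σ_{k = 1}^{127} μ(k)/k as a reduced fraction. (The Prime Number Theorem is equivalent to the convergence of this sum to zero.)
Σ μ(k)/k = -228455996623300386843096283835194191857230682/401447693933303618909444119902604513664588524773

Values of μ(k) for 1 ≤ k ≤ 127: μ(1) = 1, μ(2) = -1, μ(3) = -1, μ(5) = -1, μ(6) = 1, μ(7) = -1, μ(10) = 1, μ(11) = -1, μ(13) = -1, μ(14) = 1, μ(15) = 1, μ(17) = -1, μ(19) = -1, μ(21) = 1, μ(22) = 1, μ(23) = -1, μ(26) = 1, μ(29) = -1, μ(30) = -1, μ(31) = -1, μ(33) = 1, μ(34) = 1, μ(35) = 1, μ(37) = -1, μ(38) = 1, μ(39) = 1, μ(41) = -1, μ(42) = -1, μ(43) = -1, μ(46) = 1, μ(47) = -1, μ(51) = 1, μ(53) = -1, μ(55) = 1, μ(57) = 1, μ(58) = 1, μ(59) = -1, μ(61) = -1, μ(62) = 1, μ(65) = 1, μ(66) = -1, μ(67) = -1, μ(69) = 1, μ(70) = -1, μ(71) = -1, μ(73) = -1, μ(74) = 1, μ(77) = 1, μ(78) = -1, μ(79) = -1, μ(82) = 1, μ(83) = -1, μ(85) = 1, μ(86) = 1, μ(87) = 1, μ(89) = -1, μ(91) = 1, μ(93) = 1, μ(94) = 1, μ(95) = 1, μ(97) = -1, μ(101) = -1, μ(102) = -1, μ(103) = -1, μ(105) = -1, μ(106) = 1, μ(107) = -1, μ(109) = -1, μ(110) = -1, μ(111) = 1, μ(113) = -1, μ(114) = -1, μ(115) = 1, μ(118) = 1, μ(119) = 1, μ(122) = 1, μ(123) = 1, μ(127) = -1, with μ = 0 on non-squarefree integers. Summing μ(k)/k for k where μ(k) ≠ 0 gives -228455996623300386843096283835194191857230682/401447693933303618909444119902604513664588524773 ≈ -0.0006. (PNT ⟺ this sum → 0 as n → ∞.)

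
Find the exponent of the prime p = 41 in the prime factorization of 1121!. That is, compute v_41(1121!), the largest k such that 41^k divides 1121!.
v_41(1121!) = 27

Legendre's formula: v_p(n!) = Σ_{k ≥ 1} ⌊n / p^k⌋. For p = 41, n = 1121, the terms are:
  ⌊1121/41^1⌋ = ⌊1121/41⌋ = 27
(the next term ⌊1121/41^2⌋ = 0, terminating the sum). Summing: v_41(1121!) = 27 = 27.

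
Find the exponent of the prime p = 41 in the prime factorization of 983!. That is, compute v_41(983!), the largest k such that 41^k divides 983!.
v_41(983!) = 23

Legendre's formula: v_p(n!) = Σ_{k ≥ 1} ⌊n / p^k⌋. For p = 41, n = 983, the terms are:
  ⌊983/41^1⌋ = ⌊983/41⌋ = 23
(the next term ⌊983/41^2⌋ = 0, terminating the sum). Summing: v_41(983!) = 23 = 23.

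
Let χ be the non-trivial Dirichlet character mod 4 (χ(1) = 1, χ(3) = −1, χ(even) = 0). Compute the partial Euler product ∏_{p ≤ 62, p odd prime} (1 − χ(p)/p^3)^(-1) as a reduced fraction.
∏ = 126115667482028600084463789626710364805572778792731/130156894276470431285217911893722225289762827141120

The odd primes p ≤ 62 are [3, 5, 7, 11, 13, 17, 19, 23, 29, 31, 37, 41, 43, 47, 53, 59, 61]. For each, χ(p) = 1 if p ≡ 1 mod 4, χ(p) = −1 if p ≡ 3 mod 4. Taking (1 − χ(p)/p^3)^(-1) = p^3/(p^3 − χ(p)): (1 − (-1)/3^3)^(-1) · (1 − (1)/5^3)^(-1) · (1 − (-1)/7^3)^(-1) · (1 − (-1)/11^3)^(-1) · (1 − (1)/13^3)^(-1) · (1 − (1)/17^3)^(-1) · (1 − (-1)/19^3)^(-1) · (1 − (-1)/23^3)^(-1) · (1 − (1)/29^3)^(-1) · (1 − (-1)/31^3)^(-1) · (1 − (1)/37^3)^(-1) · (1 − (1)/41^3)^(-1) · (1 − (-1)/43^3)^(-1) · (1 − (-1)/47^3)^(-1) · (1 − (1)/53^3)^(-1) · (1 − (-1)/59^3)^(-1) · (1 − (1)/61^3)^(-1) = 126115667482028600084463789626710364805572778792731/130156894276470431285217911893722225289762827141120.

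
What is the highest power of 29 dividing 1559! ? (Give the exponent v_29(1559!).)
v_29(1559!) = 54

Legendre's formula: v_p(n!) = Σ_{k ≥ 1} ⌊n / p^k⌋. For p = 29, n = 1559, the terms are:
  ⌊1559/29^1⌋ = ⌊1559/29⌋ = 53
  ⌊1559/29^2⌋ = ⌊1559/841⌋ = 1
(the next term ⌊1559/29^3⌋ = 0, terminating the sum). Summing: v_29(1559!) = 53 + 1 = 54.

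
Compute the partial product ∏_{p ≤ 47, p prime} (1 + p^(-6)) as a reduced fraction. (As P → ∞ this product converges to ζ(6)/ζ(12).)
∏ = 862155056480201047883460386910418315829132841121015872043175453729006428800800000/847666095717512475523225986389496867701830685289319692004055511811488189213173229

The primes p ≤ 47 are [2, 3, 5, 7, 11, 13, 17, 19, 23, 29, 31, 37, 41, 43, 47]. For each, (1 + 1/p^6) = (p^6 + 1)/p^6. Multiplying these fractions over p ∈ [2, 3, 5, 7, 11, 13, 17, 19, 23, 29, 31, 37, 41, 43, 47] gives 862155056480201047883460386910418315829132841121015872043175453729006428800800000/847666095717512475523225986389496867701830685289319692004055511811488189213173229. (In the limit P → ∞ this tends to ζ(6)/ζ(12).)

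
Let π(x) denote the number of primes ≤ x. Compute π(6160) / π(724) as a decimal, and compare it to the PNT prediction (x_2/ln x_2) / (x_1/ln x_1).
π(6160)/π(724) = 802/128 ≈ 6.2656;  PNT prediction ≈ 6.4206.

π(724) = 128 and π(6160) = 802, so π(6160)/π(724) ≈ 6.2656. The PNT-predicted ratio is (6160/ln(6160)) / (724/ln(724)) ≈ 6.4206. The two agree to within a few percent, as expected.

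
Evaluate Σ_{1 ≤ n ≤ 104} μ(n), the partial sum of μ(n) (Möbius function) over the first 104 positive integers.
Σ_{n ≤ 104} μ(n) = -2

Compute μ(n) for each 1 ≤ n ≤ 104: μ(1) = 1, μ(2) = -1, μ(3) = -1, μ(4) = 0, μ(5) = -1, μ(6) = 1, μ(7) = -1, μ(8) = 0, μ(9) = 0, μ(10) = 1, μ(11) = -1, μ(12) = 0, μ(13) = -1, μ(14) = 1, μ(15) = 1, μ(16) = 0, μ(17) = -1, μ(18) = 0, μ(19) = -1, μ(20) = 0, μ(21) = 1, μ(22) = 1, μ(23) = -1, μ(24) = 0, μ(25) = 0, μ(26) = 1, μ(27) = 0, μ(28) = 0, μ(29) = -1, μ(30) = -1, μ(31) = -1, μ(32) = 0, μ(33) = 1, μ(34) = 1, μ(35) = 1, μ(36) = 0, μ(37) = -1, μ(38) = 1, μ(39) = 1, μ(40) = 0, μ(41) = -1, μ(42) = -1, μ(43) = -1, μ(44) = 0, μ(45) = 0, μ(46) = 1, μ(47) = -1, μ(48) = 0, μ(49) = 0, μ(50) = 0, μ(51) = 1, μ(52) = 0, μ(53) = -1, μ(54) = 0, μ(55) = 1, μ(56) = 0, μ(57) = 1, μ(58) = 1, μ(59) = -1, μ(60) = 0, μ(61) = -1, μ(62) = 1, μ(63) = 0, μ(64) = 0, μ(65) = 1, μ(66) = -1, μ(67) = -1, μ(68) = 0, μ(69) = 1, μ(70) = -1, μ(71) = -1, μ(72) = 0, μ(73) = -1, μ(74) = 1, μ(75) = 0, μ(76) = 0, μ(77) = 1, μ(78) = -1, μ(79) = -1, μ(80) = 0, μ(81) = 0, μ(82) = 1, μ(83) = -1, μ(84) = 0, μ(85) = 1, μ(86) = 1, μ(87) = 1, μ(88) = 0, μ(89) = -1, μ(90) = 0, μ(91) = 1, μ(92) = 0, μ(93) = 1, μ(94) = 1, μ(95) = 1, μ(96) = 0, μ(97) = -1, μ(98) = 0, μ(99) = 0, μ(100) = 0, μ(101) = -1, μ(102) = -1, μ(103) = -1, μ(104) = 0. Summing all 104 values: -2. (Mertens function M(x) = Σ_{n ≤ x} μ(n); on average M(x) should be small (PNT ⟺ M(x) = o(x)).)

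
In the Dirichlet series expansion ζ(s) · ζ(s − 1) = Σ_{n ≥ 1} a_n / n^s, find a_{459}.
σ(459) = 720

In the product (Σ m^0/m^s)(Σ k / k^s) = Σ (Σ_{d | n} d) / n^s, the coefficient of 1/n^s is σ(n) = Σ_{d | n} d. For n = 459, divisors are [1, 3, 9, 17, 27, 51, 153, 459]; summing: σ(459) = 720.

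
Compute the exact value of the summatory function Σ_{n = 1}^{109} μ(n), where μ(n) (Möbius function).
Σ_{n ≤ 109} μ(n) = -4

Compute μ(n) for each 1 ≤ n ≤ 109: μ(1) = 1, μ(2) = -1, μ(3) = -1, μ(4) = 0, μ(5) = -1, μ(6) = 1, μ(7) = -1, μ(8) = 0, μ(9) = 0, μ(10) = 1, μ(11) = -1, μ(12) = 0, μ(13) = -1, μ(14) = 1, μ(15) = 1, μ(16) = 0, μ(17) = -1, μ(18) = 0, μ(19) = -1, μ(20) = 0, μ(21) = 1, μ(22) = 1, μ(23) = -1, μ(24) = 0, μ(25) = 0, μ(26) = 1, μ(27) = 0, μ(28) = 0, μ(29) = -1, μ(30) = -1, μ(31) = -1, μ(32) = 0, μ(33) = 1, μ(34) = 1, μ(35) = 1, μ(36) = 0, μ(37) = -1, μ(38) = 1, μ(39) = 1, μ(40) = 0, μ(41) = -1, μ(42) = -1, μ(43) = -1, μ(44) = 0, μ(45) = 0, μ(46) = 1, μ(47) = -1, μ(48) = 0, μ(49) = 0, μ(50) = 0, μ(51) = 1, μ(52) = 0, μ(53) = -1, μ(54) = 0, μ(55) = 1, μ(56) = 0, μ(57) = 1, μ(58) = 1, μ(59) = -1, μ(60) = 0, μ(61) = -1, μ(62) = 1, μ(63) = 0, μ(64) = 0, μ(65) = 1, μ(66) = -1, μ(67) = -1, μ(68) = 0, μ(69) = 1, μ(70) = -1, μ(71) = -1, μ(72) = 0, μ(73) = -1, μ(74) = 1, μ(75) = 0, μ(76) = 0, μ(77) = 1, μ(78) = -1, μ(79) = -1, μ(80) = 0, μ(81) = 0, μ(82) = 1, μ(83) = -1, μ(84) = 0, μ(85) = 1, μ(86) = 1, μ(87) = 1, μ(88) = 0, μ(89) = -1, μ(90) = 0, μ(91) = 1, μ(92) = 0, μ(93) = 1, μ(94) = 1, μ(95) = 1, μ(96) = 0, μ(97) = -1, μ(98) = 0, μ(99) = 0, μ(100) = 0, μ(101) = -1, μ(102) = -1, μ(103) = -1, μ(104) = 0, μ(105) = -1, μ(106) = 1, μ(107) = -1, μ(108) = 0, μ(109) = -1. Summing all 109 values: -4. (Mertens function M(x) = Σ_{n ≤ x} μ(n); on average M(x) should be small (PNT ⟺ M(x) = o(x)).)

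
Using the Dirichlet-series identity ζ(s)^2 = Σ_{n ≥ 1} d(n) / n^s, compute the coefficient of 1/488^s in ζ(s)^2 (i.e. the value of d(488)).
d(488) = 8

ζ(s)^2 = (Σ 1/m^s)(Σ 1/k^s). The coefficient of 1/n^s in the product is the number of ordered pairs (m, k) with mk = n, which equals d(n). For n = 488, divisors are [1, 2, 4, 8, 61, 122, 244, 488], so d(488) = 8.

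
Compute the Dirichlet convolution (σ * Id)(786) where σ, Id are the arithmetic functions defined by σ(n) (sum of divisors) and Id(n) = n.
(σ * Id)(786) = 9205

Divisors of 786: [1, 2, 3, 6, 131, 262, 393, 786]. For each d | 786:
  d = 1: σ(1) · Id(786/1) = 1 · 786 = 786
  d = 2: σ(2) · Id(786/2) = 3 · 393 = 1179
  d = 3: σ(3) · Id(786/3) = 4 · 262 = 1048
  d = 6: σ(6) · Id(786/6) = 12 · 131 = 1572
  d = 131: σ(131) · Id(786/131) = 132 · 6 = 792
  d = 262: σ(262) · Id(786/262) = 396 · 3 = 1188
  d = 393: σ(393) · Id(786/393) = 528 · 2 = 1056
  d = 786: σ(786) · Id(786/786) = 1584 · 1 = 1584
Summing: (σ * Id)(786) = 786 + 1179 + 1048 + 1572 + 792 + 1188 + 1056 + 1584 = 9205.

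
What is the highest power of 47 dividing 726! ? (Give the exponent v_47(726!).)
v_47(726!) = 15

Legendre's formula: v_p(n!) = Σ_{k ≥ 1} ⌊n / p^k⌋. For p = 47, n = 726, the terms are:
  ⌊726/47^1⌋ = ⌊726/47⌋ = 15
(the next term ⌊726/47^2⌋ = 0, terminating the sum). Summing: v_47(726!) = 15 = 15.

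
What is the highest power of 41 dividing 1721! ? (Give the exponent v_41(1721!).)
v_41(1721!) = 42

Legendre's formula: v_p(n!) = Σ_{k ≥ 1} ⌊n / p^k⌋. For p = 41, n = 1721, the terms are:
  ⌊1721/41^1⌋ = ⌊1721/41⌋ = 41
  ⌊1721/41^2⌋ = ⌊1721/1681⌋ = 1
(the next term ⌊1721/41^3⌋ = 0, terminating the sum). Summing: v_41(1721!) = 41 + 1 = 42.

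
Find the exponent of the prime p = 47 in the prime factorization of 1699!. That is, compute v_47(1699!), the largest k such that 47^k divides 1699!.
v_47(1699!) = 36

Legendre's formula: v_p(n!) = Σ_{k ≥ 1} ⌊n / p^k⌋. For p = 47, n = 1699, the terms are:
  ⌊1699/47^1⌋ = ⌊1699/47⌋ = 36
(the next term ⌊1699/47^2⌋ = 0, terminating the sum). Summing: v_47(1699!) = 36 = 36.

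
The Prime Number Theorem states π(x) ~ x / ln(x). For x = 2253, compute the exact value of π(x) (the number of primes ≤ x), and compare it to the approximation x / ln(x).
π(2253) = 335;  x/ln(x) ≈ 291.84;  relative error ≈ 12.88%.

Directly count primes up to 2253: π(2253) = 335. The PNT approximation gives 2253/ln(2253) ≈ 2253/7.72002 ≈ 291.84. Relative error (π(x) − x/ln(x)) / π(x) ≈ 12.88%; the approximation is known to undercount slightly (Li(x) is a better estimate).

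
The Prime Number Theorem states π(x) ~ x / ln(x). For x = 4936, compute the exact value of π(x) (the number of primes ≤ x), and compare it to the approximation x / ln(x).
π(4936) = 659;  x/ln(x) ≈ 580.41;  relative error ≈ 11.93%.

Directly count primes up to 4936: π(4936) = 659. The PNT approximation gives 4936/ln(4936) ≈ 4936/8.50431 ≈ 580.41. Relative error (π(x) − x/ln(x)) / π(x) ≈ 11.93%; the approximation is known to undercount slightly (Li(x) is a better estimate).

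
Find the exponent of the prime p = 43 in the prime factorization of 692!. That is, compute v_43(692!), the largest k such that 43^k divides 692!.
v_43(692!) = 16

Legendre's formula: v_p(n!) = Σ_{k ≥ 1} ⌊n / p^k⌋. For p = 43, n = 692, the terms are:
  ⌊692/43^1⌋ = ⌊692/43⌋ = 16
(the next term ⌊692/43^2⌋ = 0, terminating the sum). Summing: v_43(692!) = 16 = 16.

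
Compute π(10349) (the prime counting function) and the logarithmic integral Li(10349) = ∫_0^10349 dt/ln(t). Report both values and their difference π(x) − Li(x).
π(10349) = 1270;  Li(10349) ≈ 1283.96;  π(x) − Li(x) ≈ -13.96.

Direct count of primes ≤ 10349 gives π(10349) = 1270. Numerical evaluation of the logarithmic integral gives Li(10349) ≈ 1283.96. The difference π(x) − Li(x) ≈ -13.96 is typically negative for small/moderate x (Li(x) overestimates), though Littlewood's theorem shows this sign changes infinitely often.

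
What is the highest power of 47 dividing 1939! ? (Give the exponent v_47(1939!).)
v_47(1939!) = 41

Legendre's formula: v_p(n!) = Σ_{k ≥ 1} ⌊n / p^k⌋. For p = 47, n = 1939, the terms are:
  ⌊1939/47^1⌋ = ⌊1939/47⌋ = 41
(the next term ⌊1939/47^2⌋ = 0, terminating the sum). Summing: v_47(1939!) = 41 = 41.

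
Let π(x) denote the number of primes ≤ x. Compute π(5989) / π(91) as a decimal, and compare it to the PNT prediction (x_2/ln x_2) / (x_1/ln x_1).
π(5989)/π(91) = 783/24 ≈ 32.6250;  PNT prediction ≈ 34.1326.

π(91) = 24 and π(5989) = 783, so π(5989)/π(91) ≈ 32.6250. The PNT-predicted ratio is (5989/ln(5989)) / (91/ln(91)) ≈ 34.1326. The two agree to within a few percent, as expected.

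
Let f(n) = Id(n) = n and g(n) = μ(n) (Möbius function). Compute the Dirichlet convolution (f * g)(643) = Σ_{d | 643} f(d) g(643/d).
(Id * μ)(643) = 642

Divisors of 643: [1, 643]. For each d | 643:
  d = 1: Id(1) · μ(643/1) = 1 · -1 = -1
  d = 643: Id(643) · μ(643/643) = 643 · 1 = 643
Summing: (Id * μ)(643) = -1 + 643 = 642.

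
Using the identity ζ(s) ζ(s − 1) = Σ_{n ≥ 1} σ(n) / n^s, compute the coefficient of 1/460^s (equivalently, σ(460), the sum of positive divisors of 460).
σ(460) = 1008

In the product (Σ m^0/m^s)(Σ k / k^s) = Σ (Σ_{d | n} d) / n^s, the coefficient of 1/n^s is σ(n) = Σ_{d | n} d. For n = 460, divisors are [1, 2, 4, 5, 10, 20, 23, 46, 92, 115, 230, 460]; summing: σ(460) = 1008.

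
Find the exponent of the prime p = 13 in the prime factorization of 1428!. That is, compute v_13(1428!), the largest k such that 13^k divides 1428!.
v_13(1428!) = 117

Legendre's formula: v_p(n!) = Σ_{k ≥ 1} ⌊n / p^k⌋. For p = 13, n = 1428, the terms are:
  ⌊1428/13^1⌋ = ⌊1428/13⌋ = 109
  ⌊1428/13^2⌋ = ⌊1428/169⌋ = 8
(the next term ⌊1428/13^3⌋ = 0, terminating the sum). Summing: v_13(1428!) = 109 + 8 = 117.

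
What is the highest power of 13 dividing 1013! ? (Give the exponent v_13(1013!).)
v_13(1013!) = 82

Legendre's formula: v_p(n!) = Σ_{k ≥ 1} ⌊n / p^k⌋. For p = 13, n = 1013, the terms are:
  ⌊1013/13^1⌋ = ⌊1013/13⌋ = 77
  ⌊1013/13^2⌋ = ⌊1013/169⌋ = 5
(the next term ⌊1013/13^3⌋ = 0, terminating the sum). Summing: v_13(1013!) = 77 + 5 = 82.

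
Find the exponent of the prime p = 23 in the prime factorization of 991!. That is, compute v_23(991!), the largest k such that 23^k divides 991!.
v_23(991!) = 44

Legendre's formula: v_p(n!) = Σ_{k ≥ 1} ⌊n / p^k⌋. For p = 23, n = 991, the terms are:
  ⌊991/23^1⌋ = ⌊991/23⌋ = 43
  ⌊991/23^2⌋ = ⌊991/529⌋ = 1
(the next term ⌊991/23^3⌋ = 0, terminating the sum). Summing: v_23(991!) = 43 + 1 = 44.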